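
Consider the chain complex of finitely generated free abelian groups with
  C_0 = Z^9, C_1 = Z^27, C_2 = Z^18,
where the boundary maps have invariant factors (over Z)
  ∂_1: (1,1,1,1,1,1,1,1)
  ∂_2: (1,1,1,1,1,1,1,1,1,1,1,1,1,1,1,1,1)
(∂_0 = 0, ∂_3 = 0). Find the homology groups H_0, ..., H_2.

H_0: b_0 = 9 − 0 − 8 = 1; torsion from ∂_1 factors > 1: none. So H_0 ≅ Z.
H_1: b_1 = 27 − 8 − 17 = 2; torsion from ∂_2 factors > 1: none. So H_1 ≅ Z^2.
H_2: b_2 = 18 − 17 − 0 = 1; torsion from ∂_3 factors > 1: none. So H_2 ≅ Z.

H_0 ≅ Z,  H_1 ≅ Z^2,  H_2 ≅ Z.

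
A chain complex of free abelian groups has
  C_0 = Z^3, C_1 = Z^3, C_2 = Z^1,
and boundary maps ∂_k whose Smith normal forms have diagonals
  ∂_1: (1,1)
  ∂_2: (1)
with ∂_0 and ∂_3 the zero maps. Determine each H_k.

H_0: b_0 = 3 − 0 − 2 = 1; torsion from ∂_1 factors > 1: none. So H_0 = Z.
H_1: b_1 = 3 − 2 − 1 = 0; torsion from ∂_2 factors > 1: none. So H_1 = 0.
H_2: b_2 = 1 − 1 − 0 = 0; torsion from ∂_3 factors > 1: none. So H_2 = 0.

H_0 = Z,  H_1 = 0,  H_2 = 0.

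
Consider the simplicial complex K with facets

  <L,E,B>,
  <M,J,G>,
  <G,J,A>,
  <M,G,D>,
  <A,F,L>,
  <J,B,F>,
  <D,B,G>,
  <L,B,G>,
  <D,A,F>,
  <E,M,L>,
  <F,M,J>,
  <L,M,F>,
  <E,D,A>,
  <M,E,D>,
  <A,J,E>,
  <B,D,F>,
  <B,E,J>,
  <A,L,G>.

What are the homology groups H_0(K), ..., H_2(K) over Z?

Take the total order A < B < D < E < F < G < J < L < M on the vertex set. Then K (dimension 2) consists of the simplices:

  0-simplices (9): A, B, D, E, F, G, J, L, M
  1-simplices (27): AD, AE, AF, AG, AJ, AL, BD, BE, BF, BG, BJ, BL, DE, DF, DG, DM, EJ, EL, EM, FJ, FL, FM, GJ, GL, GM, JM, LM
  2-simplices (18): ADE, ADF, AEJ, AFL, AGJ, AGL, BDF, BDG, BEJ, BEL, BFJ, BGL, DEM, DGM, ELM, FJM, FLM, GJM

so the chain groups are C_0 ≅ Z^9, C_1 ≅ Z^27, C_2 ≅ Z^18.

The boundary map ∂_1: C_1 → C_0 is given by ∂[p,q] = [q] − [p]. For instance
  ∂AG = G − A.
The 9×27 boundary matrix has rank 8 and Smith normal form diag(1,1,1,1,1,1,1,1).

Boundary ∂_2: C_2 → C_1 acts by ∂[p,q,r] = [q,r] − [p,r] + [p,q]. For instance
  ∂ADE = DE − AE + AD,
  ∂FJM = JM − FM + FJ.
The 27×18 boundary matrix has rank 17 and Smith normal form diag(1,1,1,1,1,1,1,1,1,1,1,1,1,1,1,1,1).

Computing H_k = (kernel of ∂_k) / (image of ∂_{k+1}):

  H_0: rank C_0 − rank ∂_1 = 9 − 8 = 1, and the invariant factors of ∂_1 are all 1, so H_0 = Z.
  H_1: rank ker ∂_1 − rank ∂_2 = (27 − 8) − 17 = 2, and the invariant factors of ∂_2 are all 1, so H_1 = Z^2.
  H_2: rank ker ∂_2 − rank ∂_3 = (18 − 17) − 0 = 1, and there is no ∂_3, so H_2 = Z.

H_0 ≅ Z,  H_1 ≅ Z^2,  H_2 ≅ Z.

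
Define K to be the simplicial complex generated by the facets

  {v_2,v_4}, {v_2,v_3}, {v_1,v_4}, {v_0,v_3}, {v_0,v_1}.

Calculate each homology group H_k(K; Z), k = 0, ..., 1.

Order the vertices as v_0 < v_1 < v_2 < v_3 < v_4. Listing each simplex with vertices in this order, K has dimension 1 with simplices:

  0-simplices (5): [v_0], [v_1], [v_2], [v_3], [v_4]
  1-simplices (5): [v_0,v_1], [v_0,v_3], [v_1,v_4], [v_2,v_3], [v_2,v_4]

giving chain groups C_0 ≅ Z^5, C_1 ≅ Z^5.

Boundary ∂_1: C_1 → C_0 maps an edge to its endpoints' difference, ∂[p,q] = q − p.
The resulting 5×5 matrix has rank 4, and its Smith normal form has invariant factors (1,1,1,1).

Now H_k = ker ∂_k / im ∂_{k+1}, so:

  H_0: rank C_0 − rank ∂_1 = 5 − 4 = 1, and the invariant factors of ∂_1 are all 1, so H_0 ≅ Z.
  H_1: rank ker ∂_1 − rank ∂_2 = (5 − 4) − 0 = 1, and there is no ∂_2, so H_1 ≅ Z.

As a check, the Euler characteristic is 5 − 5 = 0, which agrees with 1 − 1 = 0.

H_0 ≅ Z,  H_1 ≅ Z.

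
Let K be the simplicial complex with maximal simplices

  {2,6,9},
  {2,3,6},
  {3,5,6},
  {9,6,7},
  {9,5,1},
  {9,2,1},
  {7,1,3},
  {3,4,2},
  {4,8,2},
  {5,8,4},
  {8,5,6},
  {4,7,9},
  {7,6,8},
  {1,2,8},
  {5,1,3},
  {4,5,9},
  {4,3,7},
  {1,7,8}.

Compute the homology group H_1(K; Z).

H_1 = Z^2.

Order the vertices as 1 < 2 < 3 < 4 < 5 < 6 < 7 < 8 < 9. Listing each simplex with vertices in this order, K has dimension 2 with simplices:

  0-simplices (9): [1], [2], [3], [4], [5], [6], [7], [8], [9]
  1-simplices (27): (27 of them)
  2-simplices (18): [1,2,8], [1,2,9], [1,3,5], [1,3,7], [1,5,9], [1,7,8], [2,3,4], [2,3,6], [2,4,8], [2,6,9], [3,4,7], [3,5,6], [4,5,8], [4,5,9], [4,7,9], [5,6,8], [6,7,8], [6,7,9]

Hence C_0 ≅ Z^9, C_1 ≅ Z^27, C_2 ≅ Z^18.

∂_1: C_1 → C_0 is given by ∂[p,q] = [q] − [p].
The 9×27 boundary matrix has rank 8 and Smith normal form diag(1,1,1,1,1,1,1,1).

∂_2: C_2 → C_1 acts by ∂[p,q,r] = [q,r] − [p,r] + [p,q]. For instance
  ∂[5,6,8] = [6,8] − [5,8] + [5,6],
  ∂[1,5,9] = [5,9] − [1,9] + [1,5].
The resulting 27×18 matrix has rank 17, and its Smith normal form has invariant factors (1,1,1,1,1,1,1,1,1,1,1,1,1,1,1,1,1).

Computing H_k = (kernel of ∂_k) / (image of ∂_{k+1}):

  H_1: rank ker ∂_1 − rank ∂_2 = (27 − 8) − 17 = 2, and the invariant factors of ∂_2 are all 1, so H_1 = Z^2.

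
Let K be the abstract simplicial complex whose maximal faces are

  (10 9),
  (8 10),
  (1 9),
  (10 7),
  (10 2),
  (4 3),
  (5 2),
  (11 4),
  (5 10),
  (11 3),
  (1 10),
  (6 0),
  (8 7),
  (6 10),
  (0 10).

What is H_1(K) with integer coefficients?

Take the total order 0 < 1 < 2 < 3 < 4 < 5 < 6 < 7 < 8 < 9 < 10 < 11 on the vertex set. Then K (dimension 1) consists of the simplices:

  0-simplices (12): [0], [1], [2], [3], [4], [5], [6], [7], [8], [9], [10], [11]
  1-simplices (15): [0,6], [0,10], [1,9], [1,10], [2,5], [2,10], [3,4], [3,11], [4,11], [5,10], [6,10], [7,8], [7,10], [8,10], [9,10]

Hence C_0 ≅ Z^12, C_1 ≅ Z^15.

The boundary map ∂_1: C_1 → C_0 is given by ∂[p,q] = [q] − [p]. For instance
  ∂[8,10] = [10] − [8].
The 12×15 boundary matrix has rank 10 and Smith normal form diag(1,1,1,1,1,1,1,1,1,1).

From H_k ≅ ker(∂_k) / im(∂_{k+1}) we obtain:

  H_1: rank ker ∂_1 − rank ∂_2 = (15 − 10) − 0 = 5, and there is no ∂_2, so H_1 ≅ Z^5.

H_1 ≅ Z^5.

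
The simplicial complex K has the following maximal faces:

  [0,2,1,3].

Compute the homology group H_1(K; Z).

Order the vertices as 0 < 1 < 2 < 3. Listing each simplex with vertices in this order, K has dimension 3 with simplices:

  0-simplices (4): [0], [1], [2], [3]
  1-simplices (6): [0,1], [0,2], [0,3], [1,2], [1,3], [2,3]
  2-simplices (4): [0,1,2], [0,1,3], [0,2,3], [1,2,3]
  3-simplices (1): [0,1,2,3]

so the chain groups are C_0 ≅ Z^4, C_1 ≅ Z^6, C_2 ≅ Z^4, C_3 ≅ Z^1.

The boundary map ∂_1: C_1 → C_0 maps an edge to its endpoints' difference, ∂[p,q] = q − p. For instance
  ∂[1,3] = [3] − [1].
The resulting 4×6 matrix has rank 3, and its Smith normal form has invariant factors (1,1,1).

∂_2: C_2 → C_1 maps a triangle to the signed sum of its edges. For instance
  ∂[0,1,2] = [1,2] − [0,2] + [0,1],
  ∂[1,2,3] = [2,3] − [1,3] + [1,2].
As a 6×4 matrix over Z this has rank 3, with invariant factors (1,1,1).

The boundary map ∂_3: C_3 → C_2 sends each 3-simplex σ to the alternating sum Σ_i (−1)^i (σ with its i-th vertex removed). For instance
  ∂[0,1,2,3] = [1,2,3] − [0,2,3] + [0,1,3] − [0,1,2].
The resulting 4×1 matrix has rank 1, and its Smith normal form has invariant factors (1).

From H_k ≅ ker(∂_k) / im(∂_{k+1}) we obtain:

  H_1: rank ker ∂_1 − rank ∂_2 = (6 − 3) − 3 = 0, and the invariant factors of ∂_2 are all 1, so H_1 ≅ 0.

H_1 = 0.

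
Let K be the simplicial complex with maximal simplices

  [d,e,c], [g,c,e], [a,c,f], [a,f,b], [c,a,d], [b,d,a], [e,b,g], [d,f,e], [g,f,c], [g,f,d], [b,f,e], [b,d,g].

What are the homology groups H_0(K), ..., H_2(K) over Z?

H_0 = Z,  H_1 = Z/2,  H_2 = 0.

Take the total order a < b < c < d < e < f < g on the vertex set. Then K (dimension 2) consists of the simplices:

  0-simplices (7): a, b, c, d, e, f, g
  1-simplices (18): ab, ac, ad, af, bd, be, bf, bg, cd, ce, cf, cg, de, df, dg, ef, eg, fg
  2-simplices (12): abd, abf, acd, acf, bdg, bef, beg, cde, ceg, cfg, def, dfg

giving chain groups C_0 ≅ Z^7, C_1 ≅ Z^18, C_2 ≅ Z^12.

∂_1: C_1 → C_0 sends each edge [p,q] (with p < q) to q − p.
The 7×18 boundary matrix has rank 6 and Smith normal form diag(1,1,1,1,1,1).

∂_2: C_2 → C_1 sends each 2-simplex [p,q,r] to [q,r] − [p,r] + [p,q]. For instance
  ∂def = ef − df + de,
  ∂cde = de − ce + cd.
As a 18×12 matrix over Z this has rank 12, with invariant factors (1,1,1,1,1,1,1,1,1,1,1,2).

From H_k ≅ ker(∂_k) / im(∂_{k+1}) we obtain:

  H_0: rank C_0 − rank ∂_1 = 7 − 6 = 1, and the invariant factors of ∂_1 are all 1, so H_0 ≅ Z.
  H_1: rank ker ∂_1 − rank ∂_2 = (18 − 6) − 12 = 0, and ∂_2 has invariant factor 2 > 1, so H_1 ≅ Z/2.
  H_2: rank ker ∂_2 − rank ∂_3 = (12 − 12) − 0 = 0, and there is no ∂_3, so H_2 ≅ 0.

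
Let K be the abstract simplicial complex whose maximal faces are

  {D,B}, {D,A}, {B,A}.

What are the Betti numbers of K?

We work with the vertex ordering A < B < D. The simplices of K, each written with vertices in increasing order, are:

  0-simplices (3): A, B, D
  1-simplices (3): AB, AD, BD

Hence C_0 ≅ Z^3, C_1 ≅ Z^3.

The boundary map ∂_1: C_1 → C_0 sends each edge [p,q] (with p < q) to q − p.
This gives a 3×3 integer matrix of rank 2; reducing to Smith normal form yields diagonal entries (1,1).

Reading off H_k = ker ∂_k / im ∂_{k+1}:

  H_0: rank C_0 − rank ∂_1 = 3 − 2 = 1, and the invariant factors of ∂_1 are all 1, so H_0 = Z.
  H_1: rank ker ∂_1 − rank ∂_2 = (3 − 2) − 0 = 1, and there is no ∂_2, so H_1 = Z.

Hence the Betti numbers are b_0 = 1, b_1 = 1.

b_0 = 1, b_1 = 1.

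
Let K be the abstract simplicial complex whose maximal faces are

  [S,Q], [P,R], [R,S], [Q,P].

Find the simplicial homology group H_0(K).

H_0 = Z.

We work with the vertex ordering P < Q < R < S. The simplices of K, each written with vertices in increasing order, are:

  0-simplices (4): P, Q, R, S
  1-simplices (4): PQ, PR, QS, RS

so the chain groups are C_0 ≅ Z^4, C_1 ≅ Z^4.

The boundary map ∂_1: C_1 → C_0 is given by ∂[p,q] = [q] − [p]. For instance
  ∂QS = S − Q.
The 4×4 boundary matrix has rank 3 and Smith normal form diag(1,1,1).

From H_k ≅ ker(∂_k) / im(∂_{k+1}) we obtain:

  H_0: rank C_0 − rank ∂_1 = 4 − 3 = 1, and the invariant factors of ∂_1 are all 1, so H_0 = Z.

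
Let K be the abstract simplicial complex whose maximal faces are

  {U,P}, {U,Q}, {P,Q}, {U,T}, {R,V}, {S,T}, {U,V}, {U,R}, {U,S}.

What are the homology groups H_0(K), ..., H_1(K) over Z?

We work with the vertex ordering P < Q < R < S < T < U < V. The simplices of K, each written with vertices in increasing order, are:

  0-simplices (7): P, Q, R, S, T, U, V
  1-simplices (9): PQ, PU, QU, RU, RV, ST, SU, TU, UV

so the chain groups are C_0 ≅ Z^7, C_1 ≅ Z^9.

The boundary map ∂_1: C_1 → C_0 sends each edge [p,q] (with p < q) to q − p.
The resulting 7×9 matrix has rank 6, and its Smith normal form has invariant factors (1,1,1,1,1,1).

Now H_k = ker ∂_k / im ∂_{k+1}, so:

  H_0: rank C_0 − rank ∂_1 = 7 − 6 = 1, and the invariant factors of ∂_1 are all 1, so H_0 = Z.
  H_1: rank ker ∂_1 − rank ∂_2 = (9 − 6) − 0 = 3, and there is no ∂_2, so H_1 = Z^3.

As a check, the Euler characteristic is 7 − 9 = -2, which agrees with 1 − 3 = -2.

H_0 = Z,  H_1 = Z^3.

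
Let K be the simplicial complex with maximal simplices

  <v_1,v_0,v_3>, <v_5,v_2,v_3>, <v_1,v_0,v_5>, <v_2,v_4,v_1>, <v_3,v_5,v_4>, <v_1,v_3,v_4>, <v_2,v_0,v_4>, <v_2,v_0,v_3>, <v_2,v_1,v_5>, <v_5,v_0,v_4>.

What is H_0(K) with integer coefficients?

Take the total order v_0 < v_1 < v_2 < v_3 < v_4 < v_5 on the vertex set. Then K (dimension 2) consists of the simplices:

  0-simplices (6): [v_0], [v_1], [v_2], [v_3], [v_4], [v_5]
  1-simplices (15): (15 of them)
  2-simplices (10): [v_0,v_1,v_3], [v_0,v_1,v_5], [v_0,v_2,v_3], [v_0,v_2,v_4], [v_0,v_4,v_5], [v_1,v_2,v_4], [v_1,v_2,v_5], [v_1,v_3,v_4], [v_2,v_3,v_5], [v_3,v_4,v_5]

giving chain groups C_0 ≅ Z^6, C_1 ≅ Z^15, C_2 ≅ Z^10.

Boundary ∂_1: C_1 → C_0 sends each edge [p,q] (with p < q) to q − p. For instance
  ∂[v_1,v_2] = [v_2] − [v_1].
This gives a 6×15 integer matrix of rank 5; reducing to Smith normal form yields diagonal entries (1,1,1,1,1).

The boundary map ∂_2: C_2 → C_1 maps a triangle to the signed sum of its edges. For instance
  ∂[v_1,v_2,v_5] = [v_2,v_5] − [v_1,v_5] + [v_1,v_2],
  ∂[v_2,v_3,v_5] = [v_3,v_5] − [v_2,v_5] + [v_2,v_3].
This gives a 15×10 integer matrix of rank 10; reducing to Smith normal form yields diagonal entries (1,1,1,1,1,1,1,1,1,2).

Reading off H_k = ker ∂_k / im ∂_{k+1}:

  H_0: rank C_0 − rank ∂_1 = 6 − 5 = 1, and the invariant factors of ∂_1 are all 1, so H_0 = Z.

H_0 = Z.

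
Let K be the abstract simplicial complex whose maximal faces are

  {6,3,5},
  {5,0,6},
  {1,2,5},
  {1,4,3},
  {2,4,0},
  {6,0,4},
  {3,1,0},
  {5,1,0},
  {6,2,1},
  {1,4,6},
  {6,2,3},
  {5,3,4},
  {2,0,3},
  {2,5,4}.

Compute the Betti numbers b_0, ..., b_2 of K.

Fix the vertex order 0 < 1 < 2 < 3 < 4 < 5 < 6 and write every simplex with vertices in increasing order. Then dim K = 2 and the simplices of K are:

  0-simplices (7): [0], [1], [2], [3], [4], [5], [6]
  1-simplices (21): [0,1], [0,2], [0,3], [0,4], [0,5], [0,6], [1,2], [1,3], [1,4], [1,5], [1,6], [2,3], [2,4], [2,5], [2,6], [3,4], [3,5], [3,6], [4,5], [4,6], [5,6]
  2-simplices (14): [0,1,3], [0,1,5], [0,2,3], [0,2,4], [0,4,6], [0,5,6], [1,2,5], [1,2,6], [1,3,4], [1,4,6], [2,3,6], [2,4,5], [3,4,5], [3,5,6]

so the chain groups are C_0 ≅ Z^7, C_1 ≅ Z^21, C_2 ≅ Z^14.

The boundary map ∂_1: C_1 → C_0 maps an edge to its endpoints' difference, ∂[p,q] = q − p.
The 7×21 boundary matrix has rank 6 and Smith normal form diag(1,1,1,1,1,1).

Boundary ∂_2: C_2 → C_1 acts by ∂[p,q,r] = [q,r] − [p,r] + [p,q]. For instance
  ∂[3,5,6] = [5,6] − [3,6] + [3,5],
  ∂[1,4,6] = [4,6] − [1,6] + [1,4].
This gives a 21×14 integer matrix of rank 13; reducing to Smith normal form yields diagonal entries (1,1,1,1,1,1,1,1,1,1,1,1,1).

Now H_k = ker ∂_k / im ∂_{k+1}, so:

  H_0: rank C_0 − rank ∂_1 = 7 − 6 = 1, and the invariant factors of ∂_1 are all 1, so H_0 ≅ Z.
  H_1: rank ker ∂_1 − rank ∂_2 = (21 − 6) − 13 = 2, and the invariant factors of ∂_2 are all 1, so H_1 ≅ Z^2.
  H_2: rank ker ∂_2 − rank ∂_3 = (14 − 13) − 0 = 1, and there is no ∂_3, so H_2 ≅ Z.

As a check, the Euler characteristic is 7 − 21 + 14 = 0, which agrees with 1 − 2 + 1 = 0.

Hence the Betti numbers are b_0 = 1, b_1 = 2, b_2 = 1.

b_0 = 1, b_1 = 2, b_2 = 1.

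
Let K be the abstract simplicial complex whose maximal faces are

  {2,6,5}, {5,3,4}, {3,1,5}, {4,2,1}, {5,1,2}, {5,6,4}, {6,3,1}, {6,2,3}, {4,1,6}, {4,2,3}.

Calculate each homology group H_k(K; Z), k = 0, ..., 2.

H_0 = Z,  H_1 = Z/2,  H_2 = 0.

Take the total order 1 < 2 < 3 < 4 < 5 < 6 on the vertex set. Then K (dimension 2) consists of the simplices:

  0-simplices (6): [1], [2], [3], [4], [5], [6]
  1-simplices (15): [1,2], [1,3], [1,4], [1,5], [1,6], [2,3], [2,4], [2,5], [2,6], [3,4], [3,5], [3,6], [4,5], [4,6], [5,6]
  2-simplices (10): [1,2,4], [1,2,5], [1,3,5], [1,3,6], [1,4,6], [2,3,4], [2,3,6], [2,5,6], [3,4,5], [4,5,6]

so the chain groups are C_0 ≅ Z^6, C_1 ≅ Z^15, C_2 ≅ Z^10.

Boundary ∂_1: C_1 → C_0 sends each edge [p,q] (with p < q) to q − p. For instance
  ∂[1,5] = [5] − [1].
This gives a 6×15 integer matrix of rank 5; reducing to Smith normal form yields diagonal entries (1,1,1,1,1).

Boundary ∂_2: C_2 → C_1 sends each 2-simplex [p,q,r] to [q,r] − [p,r] + [p,q]. For instance
  ∂[1,3,5] = [3,5] − [1,5] + [1,3],
  ∂[3,4,5] = [4,5] − [3,5] + [3,4].
The resulting 15×10 matrix has rank 10, and its Smith normal form has invariant factors (1,1,1,1,1,1,1,1,1,2).

Reading off H_k = ker ∂_k / im ∂_{k+1}:

  H_0: rank C_0 − rank ∂_1 = 6 − 5 = 1, and the invariant factors of ∂_1 are all 1, so H_0 = Z.
  H_1: rank ker ∂_1 − rank ∂_2 = (15 − 5) − 10 = 0, and ∂_2 has invariant factor 2 > 1, so H_1 = Z/2.
  H_2: rank ker ∂_2 − rank ∂_3 = (10 − 10) − 0 = 0, and there is no ∂_3, so H_2 = 0.

(K is a triangulation of the real projective plane RP^2.)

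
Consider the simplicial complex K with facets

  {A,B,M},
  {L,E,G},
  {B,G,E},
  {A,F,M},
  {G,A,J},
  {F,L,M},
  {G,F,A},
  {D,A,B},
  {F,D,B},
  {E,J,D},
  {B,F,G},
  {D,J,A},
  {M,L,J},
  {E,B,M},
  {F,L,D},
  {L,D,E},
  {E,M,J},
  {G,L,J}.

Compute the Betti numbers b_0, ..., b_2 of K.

b_0 = 1, b_1 = 1, b_2 = 0.

We work with the vertex ordering A < B < D < E < F < G < J < L < M. The simplices of K, each written with vertices in increasing order, are:

  0-simplices (9): A, B, D, E, F, G, J, L, M
  1-simplices (27): AB, AD, AF, AG, AJ, AM, BD, BE, BF, BG, BM, DE, DF, DJ, DL, EG, EJ, EL, EM, FG, FL, FM, GJ, GL, JL, JM, LM
  2-simplices (18): ABD, ABM, ADJ, AFG, AFM, AGJ, BDF, BEG, BEM, BFG, DEJ, DEL, DFL, EGL, EJM, FLM, GJL, JLM

giving chain groups C_0 ≅ Z^9, C_1 ≅ Z^27, C_2 ≅ Z^18.

The boundary map ∂_1: C_1 → C_0 is given by ∂[p,q] = [q] − [p]. For instance
  ∂LM = M − L.
The resulting 9×27 matrix has rank 8, and its Smith normal form has invariant factors (1,1,1,1,1,1,1,1).

The boundary map ∂_2: C_2 → C_1 sends each 2-simplex [p,q,r] to [q,r] − [p,r] + [p,q]. For instance
  ∂BDF = DF − BF + BD,
  ∂DEJ = EJ − DJ + DE.
This gives a 27×18 integer matrix of rank 18; reducing to Smith normal form yields diagonal entries (1,1,1,1,1,1,1,1,1,1,1,1,1,1,1,1,1,2).

Computing H_k = (kernel of ∂_k) / (image of ∂_{k+1}):

  H_0: rank C_0 − rank ∂_1 = 9 − 8 = 1, and the invariant factors of ∂_1 are all 1, so H_0 = Z.
  H_1: rank ker ∂_1 − rank ∂_2 = (27 − 8) − 18 = 1, and ∂_2 has invariant factor 2 > 1, so H_1 = Z ⊕ Z/2.
  H_2: rank ker ∂_2 − rank ∂_3 = (18 − 18) − 0 = 0, and there is no ∂_3, so H_2 = 0.

Hence the Betti numbers are b_0 = 1, b_1 = 1, b_2 = 0.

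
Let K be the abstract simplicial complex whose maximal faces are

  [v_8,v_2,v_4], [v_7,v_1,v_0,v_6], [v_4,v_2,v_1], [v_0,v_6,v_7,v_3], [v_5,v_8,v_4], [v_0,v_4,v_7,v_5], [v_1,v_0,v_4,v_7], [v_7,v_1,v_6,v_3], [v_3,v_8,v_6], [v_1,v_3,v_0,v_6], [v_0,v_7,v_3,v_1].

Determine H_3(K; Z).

We work with the vertex ordering v_0 < v_1 < v_2 < v_3 < v_4 < v_5 < v_6 < v_7 < v_8. The simplices of K, each written with vertices in increasing order, are:

  0-simplices (9): [v_0], [v_1], [v_2], [v_3], [v_4], [v_5], [v_6], [v_7], [v_8]
  1-simplices (23): (23 of them)
  2-simplices (20): (20 of them)
  3-simplices (7): [v_0,v_1,v_3,v_6], [v_0,v_1,v_3,v_7], [v_0,v_1,v_4,v_7], [v_0,v_1,v_6,v_7], [v_0,v_3,v_6,v_7], [v_0,v_4,v_5,v_7], [v_1,v_3,v_6,v_7]

so the chain groups are C_0 ≅ Z^9, C_1 ≅ Z^23, C_2 ≅ Z^20, C_3 ≅ Z^7.

∂_1: C_1 → C_0 sends each edge [p,q] (with p < q) to q − p.
The 9×23 boundary matrix has rank 8 and Smith normal form diag(1,1,1,1,1,1,1,1).

The boundary map ∂_2: C_2 → C_1 acts by ∂[p,q,r] = [q,r] − [p,r] + [p,q]. For instance
  ∂[v_1,v_3,v_6] = [v_3,v_6] − [v_1,v_6] + [v_1,v_3],
  ∂[v_0,v_1,v_3] = [v_1,v_3] − [v_0,v_3] + [v_0,v_1].
The 23×20 boundary matrix has rank 14 and Smith normal form diag(1,1,1,1,1,1,1,1,1,1,1,1,1,1).

Boundary ∂_3: C_3 → C_2 sends each 3-simplex σ to the alternating sum Σ_i (−1)^i (σ with its i-th vertex removed). For instance
  ∂[v_0,v_4,v_5,v_7] = [v_4,v_5,v_7] − [v_0,v_5,v_7] + [v_0,v_4,v_7] − [v_0,v_4,v_5],
  ∂[v_0,v_1,v_3,v_7] = [v_1,v_3,v_7] − [v_0,v_3,v_7] + [v_0,v_1,v_7] − [v_0,v_1,v_3].
The resulting 20×7 matrix has rank 6, and its Smith normal form has invariant factors (1,1,1,1,1,1).

Reading off H_k = ker ∂_k / im ∂_{k+1}:

  H_3: rank ker ∂_3 − rank ∂_4 = (7 − 6) − 0 = 1, and there is no ∂_4, so H_3 = Z.

H_3 = Z.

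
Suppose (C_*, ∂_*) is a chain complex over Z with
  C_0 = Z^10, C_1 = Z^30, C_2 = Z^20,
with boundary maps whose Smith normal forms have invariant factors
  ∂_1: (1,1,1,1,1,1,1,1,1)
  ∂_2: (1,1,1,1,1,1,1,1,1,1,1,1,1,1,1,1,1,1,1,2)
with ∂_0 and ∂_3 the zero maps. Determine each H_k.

H_0 = Z,  H_1 = Z ⊕ Z/2,  H_2 = 0.

H_0: b_0 = 10 − 0 − 9 = 1; torsion from ∂_1 factors > 1: none. So H_0 = Z.
H_1: b_1 = 30 − 9 − 20 = 1; torsion from ∂_2 factors > 1: [2]. So H_1 = Z ⊕ Z/2.
H_2: b_2 = 20 − 20 − 0 = 0; torsion from ∂_3 factors > 1: none. So H_2 = 0.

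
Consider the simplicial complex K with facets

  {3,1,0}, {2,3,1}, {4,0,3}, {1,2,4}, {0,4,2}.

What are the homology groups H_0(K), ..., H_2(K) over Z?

H_0 = Z,  H_1 = Z,  H_2 = 0.

K has 5 vertices, 10 edges, 5 triangles.
rank ∂_0 = 0, rank ∂_1 = 4 ⇒ b_0 = 5 − 0 − 4 = 1; all invariant factors of ∂_1 are 1 so no torsion. So H_0 ≅ Z.
rank ∂_1 = 4, rank ∂_2 = 5 ⇒ b_1 = 10 − 4 − 5 = 1; all invariant factors of ∂_2 are 1 so no torsion. So H_1 ≅ Z.
rank ∂_2 = 5, rank ∂_3 = 0 ⇒ b_2 = 5 − 5 − 0 = 0. So H_2 ≅ 0.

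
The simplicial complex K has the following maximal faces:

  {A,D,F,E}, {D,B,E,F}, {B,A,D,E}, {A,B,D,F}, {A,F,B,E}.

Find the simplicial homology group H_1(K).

H_1 ≅ 0.

Order the vertices as A < B < D < E < F. Listing each simplex with vertices in this order, K has dimension 3 with simplices:

  0-simplices (5): A, B, D, E, F
  1-simplices (10): AB, AD, AE, AF, BD, BE, BF, DE, DF, EF
  2-simplices (10): ABD, ABE, ABF, ADE, ADF, AEF, BDE, BDF, BEF, DEF
  3-simplices (5): ABDE, ABDF, ABEF, ADEF, BDEF

Hence C_0 ≅ Z^5, C_1 ≅ Z^10, C_2 ≅ Z^10, C_3 ≅ Z^5.

The boundary map ∂_1: C_1 → C_0 maps an edge to its endpoints' difference, ∂[p,q] = q − p. For instance
  ∂BE = E − B.
This gives a 5×10 integer matrix of rank 4; reducing to Smith normal form yields diagonal entries (1,1,1,1).

The boundary map ∂_2: C_2 → C_1 acts by ∂[p,q,r] = [q,r] − [p,r] + [p,q]. For instance
  ∂DEF = EF − DF + DE,
  ∂AEF = EF − AF + AE.
This gives a 10×10 integer matrix of rank 6; reducing to Smith normal form yields diagonal entries (1,1,1,1,1,1).

Boundary ∂_3: C_3 → C_2 sends each 3-simplex σ to the alternating sum Σ_i (−1)^i (σ with its i-th vertex removed). For instance
  ∂ABDF = BDF − ADF + ABF − ABD,
  ∂ADEF = DEF − AEF + ADF − ADE.
As a 10×5 matrix over Z this has rank 4, with invariant factors (1,1,1,1).

Reading off H_k = ker ∂_k / im ∂_{k+1}:

  H_1: rank ker ∂_1 − rank ∂_2 = (10 − 4) − 6 = 0, and the invariant factors of ∂_2 are all 1, so H_1 = 0.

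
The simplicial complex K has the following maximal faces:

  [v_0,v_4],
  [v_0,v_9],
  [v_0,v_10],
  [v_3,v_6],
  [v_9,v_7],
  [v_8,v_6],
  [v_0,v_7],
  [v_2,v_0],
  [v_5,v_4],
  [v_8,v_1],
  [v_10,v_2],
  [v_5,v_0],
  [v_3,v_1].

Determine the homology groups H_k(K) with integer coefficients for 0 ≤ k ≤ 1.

H_0 ≅ Z^2,  H_1 ≅ Z^4.

We work with the vertex ordering v_0 < v_1 < v_2 < v_3 < v_4 < v_5 < v_6 < v_7 < v_8 < v_9 < v_10. The simplices of K, each written with vertices in increasing order, are:

  0-simplices (11): [v_0], [v_1], [v_2], [v_3], [v_4], [v_5], [v_6], [v_7], [v_8], [v_9], [v_10]
  1-simplices (13): [v_0,v_2], [v_0,v_4], [v_0,v_5], [v_0,v_7], [v_0,v_9], [v_0,v_10], [v_1,v_3], [v_1,v_8], [v_2,v_10], [v_3,v_6], [v_4,v_5], [v_6,v_8], [v_7,v_9]

giving chain groups C_0 ≅ Z^11, C_1 ≅ Z^13.

The boundary map ∂_1: C_1 → C_0 is given by ∂[p,q] = [q] − [p]. For instance
  ∂[v_3,v_6] = [v_6] − [v_3].
As a 11×13 matrix over Z this has rank 9, with invariant factors (1,1,1,1,1,1,1,1,1).

Reading off H_k = ker ∂_k / im ∂_{k+1}:

  H_0: rank C_0 − rank ∂_1 = 11 − 9 = 2, and the invariant factors of ∂_1 are all 1, so H_0 ≅ Z^2.
  H_1: rank ker ∂_1 − rank ∂_2 = (13 − 9) − 0 = 4, and there is no ∂_2, so H_1 ≅ Z^4.

(K is a triangulation of the disjoint union of the circle S^1 and a wedge of 3 circles.)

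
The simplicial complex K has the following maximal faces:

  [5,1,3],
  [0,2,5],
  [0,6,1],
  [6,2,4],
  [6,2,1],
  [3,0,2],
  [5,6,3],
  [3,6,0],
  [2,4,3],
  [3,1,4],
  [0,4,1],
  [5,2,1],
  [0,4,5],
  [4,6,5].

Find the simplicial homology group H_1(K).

We work with the vertex ordering 0 < 1 < 2 < 3 < 4 < 5 < 6. The simplices of K, each written with vertices in increasing order, are:

  0-simplices (7): [0], [1], [2], [3], [4], [5], [6]
  1-simplices (21): [0,1], [0,2], [0,3], [0,4], [0,5], [0,6], [1,2], [1,3], [1,4], [1,5], [1,6], [2,3], [2,4], [2,5], [2,6], [3,4], [3,5], [3,6], [4,5], [4,6], [5,6]
  2-simplices (14): [0,1,4], [0,1,6], [0,2,3], [0,2,5], [0,3,6], [0,4,5], [1,2,5], [1,2,6], [1,3,4], [1,3,5], [2,3,4], [2,4,6], [3,5,6], [4,5,6]

Hence C_0 ≅ Z^7, C_1 ≅ Z^21, C_2 ≅ Z^14.

The boundary map ∂_1: C_1 → C_0 maps an edge to its endpoints' difference, ∂[p,q] = q − p. For instance
  ∂[3,5] = [5] − [3].
This gives a 7×21 integer matrix of rank 6; reducing to Smith normal form yields diagonal entries (1,1,1,1,1,1).

The boundary map ∂_2: C_2 → C_1 maps a triangle to the signed sum of its edges. For instance
  ∂[0,2,5] = [2,5] − [0,5] + [0,2],
  ∂[0,4,5] = [4,5] − [0,5] + [0,4].
The resulting 21×14 matrix has rank 13, and its Smith normal form has invariant factors (1,1,1,1,1,1,1,1,1,1,1,1,1).

Computing H_k = (kernel of ∂_k) / (image of ∂_{k+1}):

  H_1: rank ker ∂_1 − rank ∂_2 = (21 − 6) − 13 = 2, and the invariant factors of ∂_2 are all 1, so H_1 = Z^2.

H_1 = Z^2.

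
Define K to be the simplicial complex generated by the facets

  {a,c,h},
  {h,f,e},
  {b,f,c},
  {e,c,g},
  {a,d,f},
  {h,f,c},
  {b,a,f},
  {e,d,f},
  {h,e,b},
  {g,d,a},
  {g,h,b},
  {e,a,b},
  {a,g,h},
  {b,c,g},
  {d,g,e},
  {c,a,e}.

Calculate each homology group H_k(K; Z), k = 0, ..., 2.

Fix the vertex order a < b < c < d < e < f < g < h and write every simplex with vertices in increasing order. Then dim K = 2 and the simplices of K are:

  0-simplices (8): a, b, c, d, e, f, g, h
  1-simplices (24): ab, ac, ad, ae, af, ag, ah, bc, be, bf, bg, bh, ce, cf, cg, ch, de, df, dg, ef, eg, eh, fh, gh
  2-simplices (16): abe, abf, ace, ach, adf, adg, agh, bcf, bcg, beh, bgh, ceg, cfh, def, deg, efh

so the chain groups are C_0 ≅ Z^8, C_1 ≅ Z^24, C_2 ≅ Z^16.

∂_1: C_1 → C_0 sends each edge [p,q] (with p < q) to q − p. For instance
  ∂bf = f − b.
This gives a 8×24 integer matrix of rank 7; reducing to Smith normal form yields diagonal entries (1,1,1,1,1,1,1).

∂_2: C_2 → C_1 acts by ∂[p,q,r] = [q,r] − [p,r] + [p,q]. For instance
  ∂bcg = cg − bg + bc,
  ∂bgh = gh − bh + bg.
As a 24×16 matrix over Z this has rank 15, with invariant factors (1,1,1,1,1,1,1,1,1,1,1,1,1,1,1).

Computing H_k = (kernel of ∂_k) / (image of ∂_{k+1}):

  H_0: rank C_0 − rank ∂_1 = 8 − 7 = 1, and the invariant factors of ∂_1 are all 1, so H_0 ≅ Z.
  H_1: rank ker ∂_1 − rank ∂_2 = (24 − 7) − 15 = 2, and the invariant factors of ∂_2 are all 1, so H_1 ≅ Z^2.
  H_2: rank ker ∂_2 − rank ∂_3 = (16 − 15) − 0 = 1, and there is no ∂_3, so H_2 ≅ Z.

H_0 = Z,  H_1 = Z^2,  H_2 = Z.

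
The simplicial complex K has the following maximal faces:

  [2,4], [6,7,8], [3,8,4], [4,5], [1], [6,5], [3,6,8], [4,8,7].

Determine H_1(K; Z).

H_1 ≅ Z.

Take the total order 1 < 2 < 3 < 4 < 5 < 6 < 7 < 8 on the vertex set. Then K (dimension 2) consists of the simplices:

  0-simplices (8): [1], [2], [3], [4], [5], [6], [7], [8]
  1-simplices (11): [2,4], [3,4], [3,6], [3,8], [4,5], [4,7], [4,8], [5,6], [6,7], [6,8], [7,8]
  2-simplices (4): [3,4,8], [3,6,8], [4,7,8], [6,7,8]

giving chain groups C_0 ≅ Z^8, C_1 ≅ Z^11, C_2 ≅ Z^4.

Boundary ∂_1: C_1 → C_0 sends each edge [p,q] (with p < q) to q − p. For instance
  ∂[3,4] = [4] − [3].
The 8×11 boundary matrix has rank 6 and Smith normal form diag(1,1,1,1,1,1).

∂_2: C_2 → C_1 acts by ∂[p,q,r] = [q,r] − [p,r] + [p,q]. For instance
  ∂[3,4,8] = [4,8] − [3,8] + [3,4],
  ∂[6,7,8] = [7,8] − [6,8] + [6,7].
As a 11×4 matrix over Z this has rank 4, with invariant factors (1,1,1,1).

Computing H_k = (kernel of ∂_k) / (image of ∂_{k+1}):

  H_1: rank ker ∂_1 − rank ∂_2 = (11 − 6) − 4 = 1, and the invariant factors of ∂_2 are all 1, so H_1 = Z.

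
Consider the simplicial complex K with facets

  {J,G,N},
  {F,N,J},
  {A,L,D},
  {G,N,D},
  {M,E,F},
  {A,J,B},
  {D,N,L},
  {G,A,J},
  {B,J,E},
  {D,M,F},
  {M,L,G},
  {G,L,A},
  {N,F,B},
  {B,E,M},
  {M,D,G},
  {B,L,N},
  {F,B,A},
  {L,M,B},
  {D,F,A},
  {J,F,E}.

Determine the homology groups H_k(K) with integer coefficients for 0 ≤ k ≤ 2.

Fix the vertex order A < B < D < E < F < G < J < L < M < N and write every simplex with vertices in increasing order. Then dim K = 2 and the simplices of K are:

  0-simplices (10): A, B, D, E, F, G, J, L, M, N
  1-simplices (30): AB, AD, AF, AG, AJ, AL, BE, BF, BJ, BL, BM, BN, DF, DG, DL, DM, DN, EF, EJ, EM, FJ, FM, FN, GJ, GL, GM, GN, JN, LM, LN
  2-simplices (20): ABF, ABJ, ADF, ADL, AGJ, AGL, BEJ, BEM, BFN, BLM, BLN, DFM, DGM, DGN, DLN, EFJ, EFM, FJN, GJN, GLM

so the chain groups are C_0 ≅ Z^10, C_1 ≅ Z^30, C_2 ≅ Z^20.

The boundary map ∂_1: C_1 → C_0 is given by ∂[p,q] = [q] − [p].
This gives a 10×30 integer matrix of rank 9; reducing to Smith normal form yields diagonal entries (1,1,1,1,1,1,1,1,1).

The boundary map ∂_2: C_2 → C_1 maps a triangle to the signed sum of its edges. For instance
  ∂ABJ = BJ − AJ + AB,
  ∂GLM = LM − GM + GL.
The 30×20 boundary matrix has rank 20 and Smith normal form diag(1,1,1,1,1,1,1,1,1,1,1,1,1,1,1,1,1,1,1,2).

Reading off H_k = ker ∂_k / im ∂_{k+1}:

  H_0: rank C_0 − rank ∂_1 = 10 − 9 = 1, and the invariant factors of ∂_1 are all 1, so H_0 = Z.
  H_1: rank ker ∂_1 − rank ∂_2 = (30 − 9) − 20 = 1, and ∂_2 has invariant factor 2 > 1, so H_1 = Z ⊕ Z_2.
  H_2: rank ker ∂_2 − rank ∂_3 = (20 − 20) − 0 = 0, and there is no ∂_3, so H_2 = 0.

As a check, the Euler characteristic is 10 − 30 + 20 = 0, which agrees with 1 − 1 + 0 = 0.
(K is a triangulation of the Klein bottle.)

H_0 ≅ Z,  H_1 ≅ Z ⊕ Z_2,  H_2 = 0.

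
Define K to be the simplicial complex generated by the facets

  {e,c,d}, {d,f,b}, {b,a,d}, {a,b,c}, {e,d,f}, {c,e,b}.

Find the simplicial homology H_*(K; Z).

H_0 = Z,  H_1 = Z,  H_2 = 0.

Take the total order a < b < c < d < e < f on the vertex set. Then K (dimension 2) consists of the simplices:

  0-simplices (6): a, b, c, d, e, f
  1-simplices (12): ab, ac, ad, bc, bd, be, bf, cd, ce, de, df, ef
  2-simplices (6): abc, abd, bce, bdf, cde, def

giving chain groups C_0 ≅ Z^6, C_1 ≅ Z^12, C_2 ≅ Z^6.

The boundary map ∂_1: C_1 → C_0 sends each edge [p,q] (with p < q) to q − p.
The resulting 6×12 matrix has rank 5, and its Smith normal form has invariant factors (1,1,1,1,1).

∂_2: C_2 → C_1 sends each 2-simplex [p,q,r] to [q,r] − [p,r] + [p,q]. For instance
  ∂bdf = df − bf + bd,
  ∂abd = bd − ad + ab.
The resulting 12×6 matrix has rank 6, and its Smith normal form has invariant factors (1,1,1,1,1,1).

From H_k ≅ ker(∂_k) / im(∂_{k+1}) we obtain:

  H_0: rank C_0 − rank ∂_1 = 6 − 5 = 1, and the invariant factors of ∂_1 are all 1, so H_0 ≅ Z.
  H_1: rank ker ∂_1 − rank ∂_2 = (12 − 5) − 6 = 1, and the invariant factors of ∂_2 are all 1, so H_1 ≅ Z.
  H_2: rank ker ∂_2 − rank ∂_3 = (6 − 6) − 0 = 0, and there is no ∂_3, so H_2 ≅ 0.

As a check, the Euler characteristic is 6 − 12 + 6 = 0, which agrees with 1 − 1 + 0 = 0.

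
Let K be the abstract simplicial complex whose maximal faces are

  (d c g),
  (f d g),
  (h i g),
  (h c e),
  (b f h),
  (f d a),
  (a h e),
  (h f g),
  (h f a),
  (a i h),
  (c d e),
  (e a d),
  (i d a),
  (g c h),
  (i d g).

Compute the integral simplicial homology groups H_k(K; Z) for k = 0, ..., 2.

Order the vertices as a < b < c < d < e < f < g < h < i. Listing each simplex with vertices in this order, K has dimension 2 with simplices:

  0-simplices (9): a, b, c, d, e, f, g, h, i
  1-simplices (21): ad, ae, af, ah, ai, bf, bh, cd, ce, cg, ch, de, df, dg, di, eh, fg, fh, gh, gi, hi
  2-simplices (15): ade, adf, adi, aeh, afh, ahi, bfh, cde, cdg, ceh, cgh, dfg, dgi, fgh, ghi

giving chain groups C_0 ≅ Z^9, C_1 ≅ Z^21, C_2 ≅ Z^15.

Boundary ∂_1: C_1 → C_0 is given by ∂[p,q] = [q] − [p]. For instance
  ∂de = e − d.
As a 9×21 matrix over Z this has rank 8, with invariant factors (1,1,1,1,1,1,1,1).

∂_2: C_2 → C_1 sends each 2-simplex [p,q,r] to [q,r] − [p,r] + [p,q]. For instance
  ∂adi = di − ai + ad,
  ∂ceh = eh − ch + ce.
The resulting 21×15 matrix has rank 13, and its Smith normal form has invariant factors (1,1,1,1,1,1,1,1,1,1,1,1,1).

Computing H_k = (kernel of ∂_k) / (image of ∂_{k+1}):

  H_0: rank C_0 − rank ∂_1 = 9 − 8 = 1, and the invariant factors of ∂_1 are all 1, so H_0 ≅ Z.
  H_1: rank ker ∂_1 − rank ∂_2 = (21 − 8) − 13 = 0, and the invariant factors of ∂_2 are all 1, so H_1 ≅ 0.
  H_2: rank ker ∂_2 − rank ∂_3 = (15 − 13) − 0 = 2, and there is no ∂_3, so H_2 ≅ Z^2.

H_0 = Z,  H_1 = 0,  H_2 = Z^2.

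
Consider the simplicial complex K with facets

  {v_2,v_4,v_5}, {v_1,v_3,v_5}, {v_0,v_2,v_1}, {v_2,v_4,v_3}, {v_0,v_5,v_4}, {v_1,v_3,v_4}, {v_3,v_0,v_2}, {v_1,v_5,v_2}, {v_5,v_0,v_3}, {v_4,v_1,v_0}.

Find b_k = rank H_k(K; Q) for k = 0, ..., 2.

We work with the vertex ordering v_0 < v_1 < v_2 < v_3 < v_4 < v_5. The simplices of K, each written with vertices in increasing order, are:

  0-simplices (6): [v_0], [v_1], [v_2], [v_3], [v_4], [v_5]
  1-simplices (15): (15 of them)
  2-simplices (10): [v_0,v_1,v_2], [v_0,v_1,v_4], [v_0,v_2,v_3], [v_0,v_3,v_5], [v_0,v_4,v_5], [v_1,v_2,v_5], [v_1,v_3,v_4], [v_1,v_3,v_5], [v_2,v_3,v_4], [v_2,v_4,v_5]

giving chain groups C_0 ≅ Z^6, C_1 ≅ Z^15, C_2 ≅ Z^10.

∂_1: C_1 → C_0 is given by ∂[p,q] = [q] − [p]. For instance
  ∂[v_2,v_5] = [v_5] − [v_2].
The resulting 6×15 matrix has rank 5, and its Smith normal form has invariant factors (1,1,1,1,1).

∂_2: C_2 → C_1 acts by ∂[p,q,r] = [q,r] − [p,r] + [p,q]. For instance
  ∂[v_0,v_2,v_3] = [v_2,v_3] − [v_0,v_3] + [v_0,v_2],
  ∂[v_1,v_3,v_5] = [v_3,v_5] − [v_1,v_5] + [v_1,v_3].
This gives a 15×10 integer matrix of rank 10; reducing to Smith normal form yields diagonal entries (1,1,1,1,1,1,1,1,1,2).

Now H_k = ker ∂_k / im ∂_{k+1}, so:

  H_0: rank C_0 − rank ∂_1 = 6 − 5 = 1, and the invariant factors of ∂_1 are all 1, so H_0 ≅ Z.
  H_1: rank ker ∂_1 − rank ∂_2 = (15 − 5) − 10 = 0, and ∂_2 has invariant factor 2 > 1, so H_1 ≅ Z/2.
  H_2: rank ker ∂_2 − rank ∂_3 = (10 − 10) − 0 = 0, and there is no ∂_3, so H_2 ≅ 0.

As a check, the Euler characteristic is 6 − 15 + 10 = 1, which agrees with 1 − 0 + 0 = 1.

Hence the Betti numbers are b_0 = 1, b_1 = 0, b_2 = 0.

b_0 = 1, b_1 = 0, b_2 = 0.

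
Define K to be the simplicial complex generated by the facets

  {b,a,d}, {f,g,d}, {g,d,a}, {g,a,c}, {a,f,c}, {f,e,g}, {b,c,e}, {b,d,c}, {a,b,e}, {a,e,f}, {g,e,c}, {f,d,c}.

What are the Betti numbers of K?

Take the total order a < b < c < d < e < f < g on the vertex set. Then K (dimension 2) consists of the simplices:

  0-simplices (7): a, b, c, d, e, f, g
  1-simplices (18): ab, ac, ad, ae, af, ag, bc, bd, be, cd, ce, cf, cg, df, dg, ef, eg, fg
  2-simplices (12): abd, abe, acf, acg, adg, aef, bcd, bce, cdf, ceg, dfg, efg

Hence C_0 ≅ Z^7, C_1 ≅ Z^18, C_2 ≅ Z^12.

Boundary ∂_1: C_1 → C_0 sends each edge [p,q] (with p < q) to q − p. For instance
  ∂cg = g − c.
The resulting 7×18 matrix has rank 6, and its Smith normal form has invariant factors (1,1,1,1,1,1).

The boundary map ∂_2: C_2 → C_1 maps a triangle to the signed sum of its edges. For instance
  ∂efg = fg − eg + ef,
  ∂adg = dg − ag + ad.
This gives a 18×12 integer matrix of rank 12; reducing to Smith normal form yields diagonal entries (1,1,1,1,1,1,1,1,1,1,1,2).

Reading off H_k = ker ∂_k / im ∂_{k+1}:

  H_0: rank C_0 − rank ∂_1 = 7 − 6 = 1, and the invariant factors of ∂_1 are all 1, so H_0 ≅ Z.
  H_1: rank ker ∂_1 − rank ∂_2 = (18 − 6) − 12 = 0, and ∂_2 has invariant factor 2 > 1, so H_1 ≅ Z/2.
  H_2: rank ker ∂_2 − rank ∂_3 = (12 − 12) − 0 = 0, and there is no ∂_3, so H_2 ≅ 0.

As a check, the Euler characteristic is 7 − 18 + 12 = 1, which agrees with 1 − 0 + 0 = 1.
(K is a triangulation of the real projective plane RP^2.)

Hence the Betti numbers are b_0 = 1, b_1 = 0, b_2 = 0.

b_0 = 1, b_1 = 0, b_2 = 0.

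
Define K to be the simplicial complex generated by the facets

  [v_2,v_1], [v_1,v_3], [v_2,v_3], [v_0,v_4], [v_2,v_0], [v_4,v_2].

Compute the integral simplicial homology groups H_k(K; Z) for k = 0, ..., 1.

Take the total order v_0 < v_1 < v_2 < v_3 < v_4 on the vertex set. Then K (dimension 1) consists of the simplices:

  0-simplices (5): [v_0], [v_1], [v_2], [v_3], [v_4]
  1-simplices (6): [v_0,v_2], [v_0,v_4], [v_1,v_2], [v_1,v_3], [v_2,v_3], [v_2,v_4]

giving chain groups C_0 ≅ Z^5, C_1 ≅ Z^6.

The boundary map ∂_1: C_1 → C_0 maps an edge to its endpoints' difference, ∂[p,q] = q − p. For instance
  ∂[v_0,v_2] = [v_2] − [v_0].
This gives a 5×6 integer matrix of rank 4; reducing to Smith normal form yields diagonal entries (1,1,1,1).

Now H_k = ker ∂_k / im ∂_{k+1}, so:

  H_0: rank C_0 − rank ∂_1 = 5 − 4 = 1, and the invariant factors of ∂_1 are all 1, so H_0 = Z.
  H_1: rank ker ∂_1 − rank ∂_2 = (6 − 4) − 0 = 2, and there is no ∂_2, so H_1 = Z^2.

H_0 = Z,  H_1 = Z^2.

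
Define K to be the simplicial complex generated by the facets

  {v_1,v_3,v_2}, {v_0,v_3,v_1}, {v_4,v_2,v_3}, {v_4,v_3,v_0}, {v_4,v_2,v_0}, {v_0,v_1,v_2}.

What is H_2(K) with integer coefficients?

Take the total order v_0 < v_1 < v_2 < v_3 < v_4 on the vertex set. Then K (dimension 2) consists of the simplices:

  0-simplices (5): [v_0], [v_1], [v_2], [v_3], [v_4]
  1-simplices (9): [v_0,v_1], [v_0,v_2], [v_0,v_3], [v_0,v_4], [v_1,v_2], [v_1,v_3], [v_2,v_3], [v_2,v_4], [v_3,v_4]
  2-simplices (6): [v_0,v_1,v_2], [v_0,v_1,v_3], [v_0,v_2,v_4], [v_0,v_3,v_4], [v_1,v_2,v_3], [v_2,v_3,v_4]

Hence C_0 ≅ Z^5, C_1 ≅ Z^9, C_2 ≅ Z^6.

Boundary ∂_1: C_1 → C_0 is given by ∂[p,q] = [q] − [p]. For instance
  ∂[v_2,v_4] = [v_4] − [v_2].
The resulting 5×9 matrix has rank 4, and its Smith normal form has invariant factors (1,1,1,1).

∂_2: C_2 → C_1 sends each 2-simplex [p,q,r] to [q,r] − [p,r] + [p,q]. For instance
  ∂[v_0,v_1,v_2] = [v_1,v_2] − [v_0,v_2] + [v_0,v_1],
  ∂[v_0,v_1,v_3] = [v_1,v_3] − [v_0,v_3] + [v_0,v_1].
As a 9×6 matrix over Z this has rank 5, with invariant factors (1,1,1,1,1).

Computing H_k = (kernel of ∂_k) / (image of ∂_{k+1}):

  H_2: rank ker ∂_2 − rank ∂_3 = (6 − 5) − 0 = 1, and there is no ∂_3, so H_2 ≅ Z.

H_2 = Z.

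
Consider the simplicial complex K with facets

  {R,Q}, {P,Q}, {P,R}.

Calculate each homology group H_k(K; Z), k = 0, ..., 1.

H_0 = Z,  H_1 = Z.

Fix the vertex order P < Q < R and write every simplex with vertices in increasing order. Then dim K = 1 and the simplices of K are:

  0-simplices (3): P, Q, R
  1-simplices (3): PQ, PR, QR

so the chain groups are C_0 ≅ Z^3, C_1 ≅ Z^3.

The boundary map ∂_1: C_1 → C_0 maps an edge to its endpoints' difference, ∂[p,q] = q − p.
This gives a 3×3 integer matrix of rank 2; reducing to Smith normal form yields diagonal entries (1,1).

Computing H_k = (kernel of ∂_k) / (image of ∂_{k+1}):

  H_0: rank C_0 − rank ∂_1 = 3 − 2 = 1, and the invariant factors of ∂_1 are all 1, so H_0 ≅ Z.
  H_1: rank ker ∂_1 − rank ∂_2 = (3 − 2) − 0 = 1, and there is no ∂_2, so H_1 ≅ Z.

(K is a triangulation of the circle S^1.)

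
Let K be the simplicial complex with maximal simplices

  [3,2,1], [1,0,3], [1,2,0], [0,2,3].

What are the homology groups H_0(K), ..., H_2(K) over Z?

We work with the vertex ordering 0 < 1 < 2 < 3. The simplices of K, each written with vertices in increasing order, are:

  0-simplices (4): [0], [1], [2], [3]
  1-simplices (6): [0,1], [0,2], [0,3], [1,2], [1,3], [2,3]
  2-simplices (4): [0,1,2], [0,1,3], [0,2,3], [1,2,3]

giving chain groups C_0 ≅ Z^4, C_1 ≅ Z^6, C_2 ≅ Z^4.

Boundary ∂_1: C_1 → C_0 maps an edge to its endpoints' difference, ∂[p,q] = q − p.
The resulting 4×6 matrix has rank 3, and its Smith normal form has invariant factors (1,1,1).

The boundary map ∂_2: C_2 → C_1 sends each 2-simplex [p,q,r] to [q,r] − [p,r] + [p,q]. For instance
  ∂[0,1,3] = [1,3] − [0,3] + [0,1],
  ∂[0,1,2] = [1,2] − [0,2] + [0,1].
The 6×4 boundary matrix has rank 3 and Smith normal form diag(1,1,1).

From H_k ≅ ker(∂_k) / im(∂_{k+1}) we obtain:

  H_0: rank C_0 − rank ∂_1 = 4 − 3 = 1, and the invariant factors of ∂_1 are all 1, so H_0 = Z.
  H_1: rank ker ∂_1 − rank ∂_2 = (6 − 3) − 3 = 0, and the invariant factors of ∂_2 are all 1, so H_1 = 0.
  H_2: rank ker ∂_2 − rank ∂_3 = (4 − 3) − 0 = 1, and there is no ∂_3, so H_2 = Z.

(K is a triangulation of the 2-sphere S^2.)

H_0 = Z,  H_1 = 0,  H_2 = Z.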